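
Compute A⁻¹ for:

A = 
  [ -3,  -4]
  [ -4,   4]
det(A) = (-3)(4) - (-4)(-4) = -28
For a 2×2 matrix, A⁻¹ = (1/det(A)) · [[d, -b], [-c, a]]
    = (-1/28) · [[4, 4], [4, -3]]

A⁻¹ = 
  [-1/7, -1/7]
  [-1/7, 3/28]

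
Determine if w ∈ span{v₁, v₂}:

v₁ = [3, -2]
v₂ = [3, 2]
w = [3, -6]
Yes

Form the augmented matrix and row-reduce:
[v₁|v₂|w] = 
  [  3,   3,   3]
  [ -2,   2,  -6]
R2 → R2 + (2/3)·R1
REF = 
  [  3,   3,   3]
  [  0,   4,  -4]

No row of the form [0 0 | nonzero], so the system is consistent. Back-substitution gives c₁ = 2, c₂ = -1: w = (2)·v₁ + (-1)·v₂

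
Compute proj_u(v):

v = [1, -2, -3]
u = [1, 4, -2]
proj_u(v) = [-1/21, -4/21, 2/21]

v·u = (1)(1) + (-2)(4) + (-3)(-2) = -1
u·u = (1)² + (4)² + (-2)² = 21
proj_u(v) = (v·u / u·u) × u = (-1/21) × u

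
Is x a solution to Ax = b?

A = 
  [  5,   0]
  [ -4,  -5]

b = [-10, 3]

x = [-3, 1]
No

Ax = [-15, 7] ≠ b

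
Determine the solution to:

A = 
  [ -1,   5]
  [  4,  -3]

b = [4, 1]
Row reduce the augmented matrix [A|b]:
R2 → R2 + (4)·R1
REF = 
  [ -1,   5,   4]
  [  0,  17,  17]

Back-substitution:
x₂ = 17 / 17 = 1
x₁ = (4 - (5)(1)) / (-1) = 1

x = [1, 1]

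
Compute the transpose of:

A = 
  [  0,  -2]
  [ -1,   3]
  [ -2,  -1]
Aᵀ = 
  [  0,  -1,  -2]
  [ -2,   3,  -1]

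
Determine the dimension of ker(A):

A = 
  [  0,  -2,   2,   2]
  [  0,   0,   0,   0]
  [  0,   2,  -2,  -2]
nullity(A) = 3

Row reduce:
R3 → R3 + (1)·R1
REF = 
  [  0,  -2,   2,   2]
  [  0,   0,   0,   0]
  [  0,   0,   0,   0]
Pivot columns: 2 → 1 pivot.
rank(A) = 1, so nullity(A) = 4 - 1 = 3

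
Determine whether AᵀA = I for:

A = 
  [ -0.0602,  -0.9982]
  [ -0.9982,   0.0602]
Yes

AᵀA = 
  [  1,   0]
  [  0,   1]
≈ I (equal to I up to the 4-dp rounding of the entries)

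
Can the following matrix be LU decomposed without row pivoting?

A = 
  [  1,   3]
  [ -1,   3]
Yes.
A[1,1] = 1 ≠ 0, so Gaussian elimination proceeds without a row swap: multiplier ℓ₂₁ = (-1)/(1) = -1, and U[2,2] = 3 - (-1)(3) = 6.
L = 
  [  1,   0]
  [ -1,   1]
U = 
  [  1,   3]
  [  0,   6]
Check row 2 of LU: [(-1)(1), (-1)(3) + 6] = [-1, 3] = row 2 of A ✓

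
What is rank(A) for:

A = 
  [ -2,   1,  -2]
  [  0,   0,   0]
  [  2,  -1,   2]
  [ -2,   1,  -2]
rank(A) = 1

Row reduce:
R3 → R3 + (1)·R1
R4 → R4 - (1)·R1
REF = 
  [ -2,   1,  -2]
  [  0,   0,   0]
  [  0,   0,   0]
  [  0,   0,   0]
Pivot columns: 1 → 1 pivot.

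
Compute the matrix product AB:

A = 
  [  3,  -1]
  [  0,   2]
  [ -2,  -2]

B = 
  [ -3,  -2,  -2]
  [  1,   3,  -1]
A is 3×2 and B is 2×3, so AB is 3×3. Each entry is (row of A)·(column of B):
AB[1,1] = (3)(-3) + (-1)(1) = -10
AB[1,2] = (3)(-2) + (-1)(3) = -9
AB[1,3] = (3)(-2) + (-1)(-1) = -5
AB[2,1] = (0)(-3) + (2)(1) = 2
AB[2,2] = (0)(-2) + (2)(3) = 6
AB[2,3] = (0)(-2) + (2)(-1) = -2
AB[3,1] = (-2)(-3) + (-2)(1) = 4
AB[3,2] = (-2)(-2) + (-2)(3) = -2
AB[3,3] = (-2)(-2) + (-2)(-1) = 6

AB = 
  [-10,  -9,  -5]
  [  2,   6,  -2]
  [  4,  -2,   6]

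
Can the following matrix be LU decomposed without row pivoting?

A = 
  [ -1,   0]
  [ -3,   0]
Yes.
A[1,1] = -1 ≠ 0, so Gaussian elimination proceeds without a row swap: multiplier ℓ₂₁ = (-3)/(-1) = 3, and U[2,2] = 0 - (3)(0) = 0.
L = 
  [  1,   0]
  [  3,   1]
U = 
  [ -1,   0]
  [  0,   0]
Check row 2 of LU: [(3)(-1), (3)(0) + 0] = [-3, 0] = row 2 of A ✓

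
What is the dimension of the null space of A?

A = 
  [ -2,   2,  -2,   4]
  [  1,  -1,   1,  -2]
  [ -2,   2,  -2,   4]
nullity(A) = 3

Row reduce:
R2 → R2 + (1/2)·R1
R3 → R3 - (1)·R1
REF = 
  [ -2,   2,  -2,   4]
  [  0,   0,   0,   0]
  [  0,   0,   0,   0]
Pivot columns: 1 → 1 pivot.
rank(A) = 1, so nullity(A) = 4 - 1 = 3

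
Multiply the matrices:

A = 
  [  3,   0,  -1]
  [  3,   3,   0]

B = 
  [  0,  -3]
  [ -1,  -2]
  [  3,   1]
AB = 
  [ -3, -10]
  [ -3, -15]

A is 2×3 and B is 3×2, so AB is 2×2. Each entry is (row of A)·(column of B):
AB[1,1] = (3)(0) + (0)(-1) + (-1)(3) = -3
AB[1,2] = (3)(-3) + (0)(-2) + (-1)(1) = -10
AB[2,1] = (3)(0) + (3)(-1) + (0)(3) = -3
AB[2,2] = (3)(-3) + (3)(-2) + (0)(1) = -15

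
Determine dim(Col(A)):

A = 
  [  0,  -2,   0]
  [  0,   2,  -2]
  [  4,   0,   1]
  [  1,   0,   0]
Row reduce:
Swap R1 ↔ R3
R4 → R4 - (1/4)·R1
R3 → R3 + (1)·R2
R4 → R4 - (1/8)·R3
REF = 
  [  4,   0,   1]
  [  0,   2,  -2]
  [  0,   0,  -2]
  [  0,   0,   0]
Pivot columns: 1, 2, 3 → 3 pivots.
dim(Col(A)) = number of pivot columns = 3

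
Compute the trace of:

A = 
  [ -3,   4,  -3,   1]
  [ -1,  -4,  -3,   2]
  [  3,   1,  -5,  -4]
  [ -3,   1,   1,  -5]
-17

tr(A) = -3 + -4 + -5 + -5 = -17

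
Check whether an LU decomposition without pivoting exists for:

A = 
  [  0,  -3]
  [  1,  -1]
No.
A[1,1] = 0 but A[2,1] = 1 ≠ 0. Any LU with L unit lower triangular has (LU)[1,1] = U[1,1] and (LU)[2,1] = L[2,1]·U[1,1]; matching A forces U[1,1] = 0, which then forces (LU)[2,1] = 0 ≠ 1. A row swap (pivoting) is required.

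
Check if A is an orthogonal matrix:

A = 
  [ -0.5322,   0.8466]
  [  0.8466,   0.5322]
Yes

AᵀA = 
  [  1,   0]
  [  0,   1]
≈ I (equal to I up to the 4-dp rounding of the entries)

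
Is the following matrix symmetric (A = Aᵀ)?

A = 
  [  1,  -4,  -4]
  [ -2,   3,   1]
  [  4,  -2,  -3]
No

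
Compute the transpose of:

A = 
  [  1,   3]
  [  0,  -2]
Aᵀ = 
  [  1,   0]
  [  3,  -2]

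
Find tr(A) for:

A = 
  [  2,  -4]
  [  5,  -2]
0

tr(A) = 2 + -2 = 0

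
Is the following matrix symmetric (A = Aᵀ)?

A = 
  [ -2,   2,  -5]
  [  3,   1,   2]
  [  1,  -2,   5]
No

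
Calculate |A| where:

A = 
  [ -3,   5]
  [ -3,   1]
12

For a 2×2 matrix, det = ad - bc = (-3)(1) - (5)(-3) = 12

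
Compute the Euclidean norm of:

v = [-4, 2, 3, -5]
7.348

||v||₂ = √((-4)² + (2)² + (3)² + (-5)²) = √54 = 7.348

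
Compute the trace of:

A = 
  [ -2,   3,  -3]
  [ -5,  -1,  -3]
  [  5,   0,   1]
-2

tr(A) = -2 + -1 + 1 = -2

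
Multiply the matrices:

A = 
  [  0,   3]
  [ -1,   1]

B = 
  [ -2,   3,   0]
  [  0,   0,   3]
A is 2×2 and B is 2×3, so AB is 2×3. Each entry is (row of A)·(column of B):
AB[1,1] = (0)(-2) + (3)(0) = 0
AB[1,2] = (0)(3) + (3)(0) = 0
AB[1,3] = (0)(0) + (3)(3) = 9
AB[2,1] = (-1)(-2) + (1)(0) = 2
AB[2,2] = (-1)(3) + (1)(0) = -3
AB[2,3] = (-1)(0) + (1)(3) = 3

AB = 
  [  0,   0,   9]
  [  2,  -3,   3]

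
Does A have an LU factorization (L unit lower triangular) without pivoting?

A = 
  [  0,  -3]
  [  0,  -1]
Yes.
The first column is zero, so A is already upper triangular: L = I, U = A.
L = 
  [  1,   0]
  [  0,   1]
U = 
  [  0,  -3]
  [  0,  -1]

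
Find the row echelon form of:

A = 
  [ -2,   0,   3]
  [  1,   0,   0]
Row operations:
R2 → R2 + (1/2)·R1

Resulting echelon form:
REF = 
  [ -2,   0,   3]
  [  0,   0, 3/2]

Rank = 2 (number of non-zero pivot rows).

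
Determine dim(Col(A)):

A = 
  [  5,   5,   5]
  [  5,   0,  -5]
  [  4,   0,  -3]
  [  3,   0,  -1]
Row reduce:
R2 → R2 - (1)·R1
R3 → R3 - (4/5)·R1
R4 → R4 - (3/5)·R1
R3 → R3 - (4/5)·R2
R4 → R4 - (3/5)·R2
R4 → R4 - (2)·R3
REF = 
  [  5,   5,   5]
  [  0,  -5, -10]
  [  0,   0,   1]
  [  0,   0,   0]
Pivot columns: 1, 2, 3 → 3 pivots.
dim(Col(A)) = number of pivot columns = 3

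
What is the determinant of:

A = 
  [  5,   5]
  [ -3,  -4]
-5

For a 2×2 matrix, det = ad - bc = (5)(-4) - (5)(-3) = -5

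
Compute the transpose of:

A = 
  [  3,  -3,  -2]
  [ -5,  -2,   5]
Aᵀ = 
  [  3,  -5]
  [ -3,  -2]
  [ -2,   5]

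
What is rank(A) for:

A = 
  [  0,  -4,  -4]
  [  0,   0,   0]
rank(A) = 1

Row reduce:
(no row operations needed)
REF = 
  [  0,  -4,  -4]
  [  0,   0,   0]
Pivot columns: 2 → 1 pivot.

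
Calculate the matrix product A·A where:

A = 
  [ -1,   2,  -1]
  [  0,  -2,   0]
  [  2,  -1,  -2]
A² = A·A:
A²[1,1] = (-1)(-1) + (2)(0) + (-1)(2) = -1
A²[1,2] = (-1)(2) + (2)(-2) + (-1)(-1) = -5
A²[1,3] = (-1)(-1) + (2)(0) + (-1)(-2) = 3
A²[2,1] = (0)(-1) + (-2)(0) + (0)(2) = 0
A²[2,2] = (0)(2) + (-2)(-2) + (0)(-1) = 4
A²[2,3] = (0)(-1) + (-2)(0) + (0)(-2) = 0
A²[3,1] = (2)(-1) + (-1)(0) + (-2)(2) = -6
A²[3,2] = (2)(2) + (-1)(-2) + (-2)(-1) = 8
A²[3,3] = (2)(-1) + (-1)(0) + (-2)(-2) = 2
A² = 
  [ -1,  -5,   3]
  [  0,   4,   0]
  [ -6,   8,   2]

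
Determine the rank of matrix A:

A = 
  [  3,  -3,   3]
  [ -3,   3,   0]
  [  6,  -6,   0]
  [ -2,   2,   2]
Row reduce:
R2 → R2 + (1)·R1
R3 → R3 - (2)·R1
R4 → R4 + (2/3)·R1
R3 → R3 + (2)·R2
R4 → R4 - (4/3)·R2
REF = 
  [  3,  -3,   3]
  [  0,   0,   3]
  [  0,   0,   0]
  [  0,   0,   0]
Pivot columns: 1, 3 → 2 pivots.

rank(A) = 2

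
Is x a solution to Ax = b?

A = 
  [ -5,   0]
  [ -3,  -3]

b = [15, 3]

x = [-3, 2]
Yes

Ax = [15, 3] = b ✓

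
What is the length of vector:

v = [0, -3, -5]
5.831

||v||₂ = √((0)² + (-3)² + (-5)²) = √34 = 5.831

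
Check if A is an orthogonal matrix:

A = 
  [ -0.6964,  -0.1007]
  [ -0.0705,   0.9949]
No

AᵀA = 
  [  0.4899,   0]
  [  0,   1]
≠ I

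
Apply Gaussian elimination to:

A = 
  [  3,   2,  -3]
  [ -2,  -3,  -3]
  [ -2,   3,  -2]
Row operations:
R2 → R2 + (2/3)·R1
R3 → R3 + (2/3)·R1
R3 → R3 + (13/5)·R2

Resulting echelon form:
REF = 
  [   3,    2,   -3]
  [   0, -5/3,   -5]
  [   0,    0,  -17]

Rank = 3 (number of non-zero pivot rows).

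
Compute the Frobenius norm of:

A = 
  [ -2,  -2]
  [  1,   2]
||A||_F = 3.606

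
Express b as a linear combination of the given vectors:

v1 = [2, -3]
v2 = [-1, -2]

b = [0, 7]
c1 = -1, c2 = -2

b = -1·v1 + -2·v2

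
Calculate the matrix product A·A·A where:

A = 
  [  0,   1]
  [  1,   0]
A^3 = 
  [  0,   1]
  [  1,   0]

A² = A·A:
A²[1,1] = (0)(0) + (1)(1) = 1
A²[1,2] = (0)(1) + (1)(0) = 0
A²[2,1] = (1)(0) + (0)(1) = 0
A²[2,2] = (1)(1) + (0)(0) = 1
A² = 
  [  1,   0]
  [  0,   1]

A^3 = A^2·A:
A^3[1,1] = (1)(0) + (0)(1) = 0
A^3[1,2] = (1)(1) + (0)(0) = 1
A^3[2,1] = (0)(0) + (1)(1) = 1
A^3[2,2] = (0)(1) + (1)(0) = 0
A^3 = 
  [  0,   1]
  [  1,   0]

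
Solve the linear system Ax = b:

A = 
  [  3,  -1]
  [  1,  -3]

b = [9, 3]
x = [3, 0]

Row reduce the augmented matrix [A|b]:
R2 → R2 - (1/3)·R1
REF = 
  [   3,   -1,    9]
  [   0, -8/3,    0]

Back-substitution:
x₂ = 0 / (-8/3) = 0
x₁ = (9 - (-1)(0)) / 3 = 3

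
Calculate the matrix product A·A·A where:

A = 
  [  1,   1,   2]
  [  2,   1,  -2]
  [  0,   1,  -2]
A^3 = 
  [ 11,   3,   6]
  [  6,  11,  -6]
  [  0,   3,   2]

A² = A·A:
A²[1,1] = (1)(1) + (1)(2) + (2)(0) = 3
A²[1,2] = (1)(1) + (1)(1) + (2)(1) = 4
A²[1,3] = (1)(2) + (1)(-2) + (2)(-2) = -4
A²[2,1] = (2)(1) + (1)(2) + (-2)(0) = 4
A²[2,2] = (2)(1) + (1)(1) + (-2)(1) = 1
A²[2,3] = (2)(2) + (1)(-2) + (-2)(-2) = 6
A²[3,1] = (0)(1) + (1)(2) + (-2)(0) = 2
A²[3,2] = (0)(1) + (1)(1) + (-2)(1) = -1
A²[3,3] = (0)(2) + (1)(-2) + (-2)(-2) = 2
A² = 
  [  3,   4,  -4]
  [  4,   1,   6]
  [  2,  -1,   2]

A^3 = A^2·A:
A^3[1,1] = (3)(1) + (4)(2) + (-4)(0) = 11
A^3[1,2] = (3)(1) + (4)(1) + (-4)(1) = 3
A^3[1,3] = (3)(2) + (4)(-2) + (-4)(-2) = 6
A^3[2,1] = (4)(1) + (1)(2) + (6)(0) = 6
A^3[2,2] = (4)(1) + (1)(1) + (6)(1) = 11
A^3[2,3] = (4)(2) + (1)(-2) + (6)(-2) = -6
A^3[3,1] = (2)(1) + (-1)(2) + (2)(0) = 0
A^3[3,2] = (2)(1) + (-1)(1) + (2)(1) = 3
A^3[3,3] = (2)(2) + (-1)(-2) + (2)(-2) = 2
A^3 = 
  [ 11,   3,   6]
  [  6,  11,  -6]
  [  0,   3,   2]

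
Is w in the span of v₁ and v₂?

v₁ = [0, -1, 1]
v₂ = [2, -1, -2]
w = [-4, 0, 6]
Yes

Form the augmented matrix and row-reduce:
[v₁|v₂|w] = 
  [  0,   2,  -4]
  [ -1,  -1,   0]
  [  1,  -2,   6]
Swap R1 ↔ R2
R3 → R3 + (1)·R1
R3 → R3 + (3/2)·R2
REF = 
  [ -1,  -1,   0]
  [  0,   2,  -4]
  [  0,   0,   0]

No row of the form [0 0 | nonzero], so the system is consistent. Back-substitution gives c₁ = 2, c₂ = -2: w = (2)·v₁ + (-2)·v₂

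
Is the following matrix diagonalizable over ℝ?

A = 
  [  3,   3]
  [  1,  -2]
Yes

tr(A) = 1, det(A) = -9
Characteristic polynomial: λ² - tr(A)λ + det(A) = λ² - λ - 9
λ² - λ - 9 = 0  ⇒  λ = (1 ± √((-1)² - 4·(-9)))/2 = (1 ± √(37))/2
  = (1 + √37)/2,  (1 - √37)/2
Eigenvalues: (1 + √37)/2, (1 - √37)/2  (≈ 3.541, -2.541)
The two irrational eigenvalues are distinct (simple), so each has alg. mult. = geom. mult. = 1.
Sum of geometric multiplicities equals n, so A has n independent eigenvectors.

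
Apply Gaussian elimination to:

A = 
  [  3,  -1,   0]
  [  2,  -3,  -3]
Row operations:
R2 → R2 - (2/3)·R1

Resulting echelon form:
REF = 
  [   3,   -1,    0]
  [   0, -7/3,   -3]

Rank = 2 (number of non-zero pivot rows).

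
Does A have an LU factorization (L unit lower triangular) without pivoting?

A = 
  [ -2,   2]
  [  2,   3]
Yes.
A[1,1] = -2 ≠ 0, so Gaussian elimination proceeds without a row swap: multiplier ℓ₂₁ = (2)/(-2) = -1, and U[2,2] = 3 - (-1)(2) = 5.
L = 
  [  1,   0]
  [ -1,   1]
U = 
  [ -2,   2]
  [  0,   5]
Check row 2 of LU: [(-1)(-2), (-1)(2) + 5] = [2, 3] = row 2 of A ✓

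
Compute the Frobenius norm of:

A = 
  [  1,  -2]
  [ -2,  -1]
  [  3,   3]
||A||_F = 5.292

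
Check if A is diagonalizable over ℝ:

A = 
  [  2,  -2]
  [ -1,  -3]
Yes

tr(A) = -1, det(A) = -8
Characteristic polynomial: λ² - tr(A)λ + det(A) = λ² + λ - 8
λ² + λ - 8 = 0  ⇒  λ = (-1 ± √((1)² - 4·(-8)))/2 = (-1 ± √(33))/2
  = (-1 + √33)/2,  (-1 - √33)/2
Eigenvalues: (-1 + √33)/2, (-1 - √33)/2  (≈ 2.372, -3.372)
The two irrational eigenvalues are distinct (simple), so each has alg. mult. = geom. mult. = 1.
Sum of geometric multiplicities equals n, so A has n independent eigenvectors.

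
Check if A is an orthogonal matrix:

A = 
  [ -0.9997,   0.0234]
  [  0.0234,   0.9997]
Yes

AᵀA = 
  [  0.9999,   0]
  [  0,   0.9999]
≈ I (equal to I up to the 4-dp rounding of the entries)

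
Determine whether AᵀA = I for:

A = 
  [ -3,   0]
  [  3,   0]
No

AᵀA = 
  [ 18,   0]
  [  0,   0]
≠ I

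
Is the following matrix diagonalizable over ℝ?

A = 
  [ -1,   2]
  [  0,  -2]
Yes

tr(A) = -3, det(A) = 2
Characteristic polynomial: λ² - tr(A)λ + det(A) = λ² + 3λ + 2
λ² + 3λ + 2 = (λ + 2)(λ + 1)
Eigenvalues: -1, -2
λ=-2: alg. mult. = 1, geom. mult. = 2 - rank(A - (-2)I) = 2 - 1 = 1
λ=-1: alg. mult. = 1, geom. mult. = 2 - rank(A - (-1)I) = 2 - 1 = 1
Sum of geometric multiplicities equals n, so A has n independent eigenvectors.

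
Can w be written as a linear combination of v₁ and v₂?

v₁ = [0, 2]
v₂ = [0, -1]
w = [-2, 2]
No

Form the augmented matrix and row-reduce:
[v₁|v₂|w] = 
  [  0,   0,  -2]
  [  2,  -1,   2]
Swap R1 ↔ R2
REF = 
  [  2,  -1,   2]
  [  0,   0,  -2]

Row 2 reads [0 0 | -2], i.e. 0 = -2, so the system is inconsistent and w ∉ span{v₁, v₂}.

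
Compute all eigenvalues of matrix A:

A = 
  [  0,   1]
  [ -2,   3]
tr(A) = 3, det(A) = 2
Characteristic polynomial: λ² - tr(A)λ + det(A) = λ² - 3λ + 2
λ² - 3λ + 2 = (λ - 1)(λ - 2)

λ = 2, 1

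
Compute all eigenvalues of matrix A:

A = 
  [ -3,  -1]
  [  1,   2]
λ = (-1 + √21)/2, (-1 - √21)/2  (≈ 1.791, -2.791)

tr(A) = -1, det(A) = -5
Characteristic polynomial: λ² - tr(A)λ + det(A) = λ² + λ - 5
λ² + λ - 5 = 0  ⇒  λ = (-1 ± √((1)² - 4·(-5)))/2 = (-1 ± √(21))/2
  = (-1 + √21)/2,  (-1 - √21)/2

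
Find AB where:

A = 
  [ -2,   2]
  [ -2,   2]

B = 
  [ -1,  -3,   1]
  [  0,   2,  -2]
A is 2×2 and B is 2×3, so AB is 2×3. Each entry is (row of A)·(column of B):
AB[1,1] = (-2)(-1) + (2)(0) = 2
AB[1,2] = (-2)(-3) + (2)(2) = 10
AB[1,3] = (-2)(1) + (2)(-2) = -6
AB[2,1] = (-2)(-1) + (2)(0) = 2
AB[2,2] = (-2)(-3) + (2)(2) = 10
AB[2,3] = (-2)(1) + (2)(-2) = -6

AB = 
  [  2,  10,  -6]
  [  2,  10,  -6]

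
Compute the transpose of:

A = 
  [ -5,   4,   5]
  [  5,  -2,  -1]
Aᵀ = 
  [ -5,   5]
  [  4,  -2]
  [  5,  -1]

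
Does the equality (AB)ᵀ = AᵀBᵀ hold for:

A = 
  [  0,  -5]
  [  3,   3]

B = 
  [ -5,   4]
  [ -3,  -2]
No

(AB)ᵀ = 
  [ 15, -24]
  [ 10,   6]

AᵀBᵀ = 
  [ 12,  -6]
  [ 37,   9]

The two matrices differ, so (AB)ᵀ ≠ AᵀBᵀ in general. The correct identity is (AB)ᵀ = BᵀAᵀ.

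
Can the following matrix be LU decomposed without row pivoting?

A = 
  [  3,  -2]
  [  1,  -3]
Yes.
A[1,1] = 3 ≠ 0, so Gaussian elimination proceeds without a row swap: multiplier ℓ₂₁ = (1)/(3) = 1/3, and U[2,2] = -3 - (1/3)(-2) = -7/3.
L = 
  [  1,   0]
  [1/3,   1]
U = 
  [   3,   -2]
  [   0, -7/3]
Check row 2 of LU: [(1/3)(3), (1/3)(-2) + (-7/3)] = [1, -3] = row 2 of A ✓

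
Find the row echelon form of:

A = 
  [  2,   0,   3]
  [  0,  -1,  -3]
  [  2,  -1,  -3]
Row operations:
R3 → R3 - (1)·R1
R3 → R3 - (1)·R2

Resulting echelon form:
REF = 
  [  2,   0,   3]
  [  0,  -1,  -3]
  [  0,   0,  -3]

Rank = 3 (number of non-zero pivot rows).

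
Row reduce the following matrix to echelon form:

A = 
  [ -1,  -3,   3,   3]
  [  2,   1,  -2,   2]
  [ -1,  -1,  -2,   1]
Row operations:
R2 → R2 + (2)·R1
R3 → R3 - (1)·R1
R3 → R3 + (2/5)·R2

Resulting echelon form:
REF = 
  [   -1,    -3,     3,     3]
  [    0,    -5,     4,     8]
  [    0,     0, -17/5,   6/5]

Rank = 3 (number of non-zero pivot rows).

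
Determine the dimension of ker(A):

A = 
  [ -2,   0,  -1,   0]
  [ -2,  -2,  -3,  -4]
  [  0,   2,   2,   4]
nullity(A) = 2

Row reduce:
R2 → R2 - (1)·R1
R3 → R3 + (1)·R2
REF = 
  [ -2,   0,  -1,   0]
  [  0,  -2,  -2,  -4]
  [  0,   0,   0,   0]
Pivot columns: 1, 2 → 2 pivots.
rank(A) = 2, so nullity(A) = 4 - 2 = 2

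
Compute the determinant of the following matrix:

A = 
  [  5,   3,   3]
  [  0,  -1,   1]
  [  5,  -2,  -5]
65

Cofactor expansion along row 1:
det(A) = (5)·((-1)(-5) - (1)(-2)) - (3)·((0)(-5) - (1)(5)) + (3)·((0)(-2) - (-1)(5))
  = (5)(7) - (3)(-5) + (3)(5)
  = 65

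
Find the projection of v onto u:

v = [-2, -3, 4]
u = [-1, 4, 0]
proj_u(v) = [10/17, -40/17, 0]

v·u = (-2)(-1) + (-3)(4) + (4)(0) = -10
u·u = (-1)² + (4)² + (0)² = 17
proj_u(v) = (v·u / u·u) × u = (-10/17) × u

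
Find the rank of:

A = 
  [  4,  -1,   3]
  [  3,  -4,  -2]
Row reduce:
R2 → R2 - (3/4)·R1
REF = 
  [    4,    -1,     3]
  [    0, -13/4, -17/4]
Pivot columns: 1, 2 → 2 pivots.

rank(A) = 2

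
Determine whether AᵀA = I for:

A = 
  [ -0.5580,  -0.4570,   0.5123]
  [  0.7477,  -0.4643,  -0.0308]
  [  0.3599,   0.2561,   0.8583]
No

AᵀA = 
  [  0.9999,   0,   0]
  [  0,   0.4900,   0]
  [  0,   0,   1.0001]
≠ I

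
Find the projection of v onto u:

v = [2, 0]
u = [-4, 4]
v·u = (2)(-4) + (0)(4) = -8
u·u = (-4)² + (4)² = 32
proj_u(v) = (v·u / u·u) × u = (-8/32) × u = (-1/4) × u

proj_u(v) = [1, -1]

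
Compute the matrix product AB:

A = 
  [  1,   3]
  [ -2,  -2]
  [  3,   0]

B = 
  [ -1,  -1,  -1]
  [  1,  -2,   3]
AB = 
  [  2,  -7,   8]
  [  0,   6,  -4]
  [ -3,  -3,  -3]

A is 3×2 and B is 2×3, so AB is 3×3. Each entry is (row of A)·(column of B):
AB[1,1] = (1)(-1) + (3)(1) = 2
AB[1,2] = (1)(-1) + (3)(-2) = -7
AB[1,3] = (1)(-1) + (3)(3) = 8
AB[2,1] = (-2)(-1) + (-2)(1) = 0
AB[2,2] = (-2)(-1) + (-2)(-2) = 6
AB[2,3] = (-2)(-1) + (-2)(3) = -4
AB[3,1] = (3)(-1) + (0)(1) = -3
AB[3,2] = (3)(-1) + (0)(-2) = -3
AB[3,3] = (3)(-1) + (0)(3) = -3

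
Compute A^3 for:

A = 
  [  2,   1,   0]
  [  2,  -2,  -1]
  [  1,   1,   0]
A² = A·A:
A²[1,1] = (2)(2) + (1)(2) + (0)(1) = 6
A²[1,2] = (2)(1) + (1)(-2) + (0)(1) = 0
A²[1,3] = (2)(0) + (1)(-1) + (0)(0) = -1
A²[2,1] = (2)(2) + (-2)(2) + (-1)(1) = -1
A²[2,2] = (2)(1) + (-2)(-2) + (-1)(1) = 5
A²[2,3] = (2)(0) + (-2)(-1) + (-1)(0) = 2
A²[3,1] = (1)(2) + (1)(2) + (0)(1) = 4
A²[3,2] = (1)(1) + (1)(-2) + (0)(1) = -1
A²[3,3] = (1)(0) + (1)(-1) + (0)(0) = -1
A² = 
  [  6,   0,  -1]
  [ -1,   5,   2]
  [  4,  -1,  -1]

A^3 = A^2·A:
A^3[1,1] = (6)(2) + (0)(2) + (-1)(1) = 11
A^3[1,2] = (6)(1) + (0)(-2) + (-1)(1) = 5
A^3[1,3] = (6)(0) + (0)(-1) + (-1)(0) = 0
A^3[2,1] = (-1)(2) + (5)(2) + (2)(1) = 10
A^3[2,2] = (-1)(1) + (5)(-2) + (2)(1) = -9
A^3[2,3] = (-1)(0) + (5)(-1) + (2)(0) = -5
A^3[3,1] = (4)(2) + (-1)(2) + (-1)(1) = 5
A^3[3,2] = (4)(1) + (-1)(-2) + (-1)(1) = 5
A^3[3,3] = (4)(0) + (-1)(-1) + (-1)(0) = 1
A^3 = 
  [ 11,   5,   0]
  [ 10,  -9,  -5]
  [  5,   5,   1]

Therefore
A^3 = 
  [ 11,   5,   0]
  [ 10,  -9,  -5]
  [  5,   5,   1]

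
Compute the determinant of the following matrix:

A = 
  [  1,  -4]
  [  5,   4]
For a 2×2 matrix, det = ad - bc = (1)(4) - (-4)(5) = 24

det(A) = 24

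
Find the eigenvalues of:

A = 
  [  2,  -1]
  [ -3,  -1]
λ = (1 + √21)/2, (1 - √21)/2  (≈ 2.791, -1.791)

tr(A) = 1, det(A) = -5
Characteristic polynomial: λ² - tr(A)λ + det(A) = λ² - λ - 5
λ² - λ - 5 = 0  ⇒  λ = (1 ± √((-1)² - 4·(-5)))/2 = (1 ± √(21))/2
  = (1 + √21)/2,  (1 - √21)/2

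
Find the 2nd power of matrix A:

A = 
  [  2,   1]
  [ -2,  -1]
A² = A·A:
A²[1,1] = (2)(2) + (1)(-2) = 2
A²[1,2] = (2)(1) + (1)(-1) = 1
A²[2,1] = (-2)(2) + (-1)(-2) = -2
A²[2,2] = (-2)(1) + (-1)(-1) = -1
A² = 
  [  2,   1]
  [ -2,  -1]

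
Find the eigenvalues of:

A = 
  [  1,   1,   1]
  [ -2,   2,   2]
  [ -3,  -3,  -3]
λ = 0, 2i, -2i  (≈ 0, 0 + 2i, 0 - 2i)

Characteristic polynomial: det(λI - A) = λ³ + 4λ
The constant term is 0, so λ = 0 is a root: p(λ) = λ(λ² + 4)
λ² + 4 = 0  ⇒  λ = (0 ± √((0)² - 4·(4)))/2 = (0 ± √(-16))/2
  = 2i,  -2i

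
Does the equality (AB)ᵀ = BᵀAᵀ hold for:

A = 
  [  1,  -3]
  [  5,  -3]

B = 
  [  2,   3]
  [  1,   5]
Yes

(AB)ᵀ = 
  [ -1,   7]
  [-12,   0]

BᵀAᵀ = 
  [ -1,   7]
  [-12,   0]

Both sides are equal — this is the standard identity (AB)ᵀ = BᵀAᵀ, which holds for all A, B.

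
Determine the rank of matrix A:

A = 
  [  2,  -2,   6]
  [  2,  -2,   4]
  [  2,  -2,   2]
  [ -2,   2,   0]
Row reduce:
R2 → R2 - (1)·R1
R3 → R3 - (1)·R1
R4 → R4 + (1)·R1
R3 → R3 - (2)·R2
R4 → R4 + (3)·R2
REF = 
  [  2,  -2,   6]
  [  0,   0,  -2]
  [  0,   0,   0]
  [  0,   0,   0]
Pivot columns: 1, 3 → 2 pivots.

rank(A) = 2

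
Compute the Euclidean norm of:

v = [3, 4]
5

||v||₂ = √((3)² + (4)²) = √25 = 5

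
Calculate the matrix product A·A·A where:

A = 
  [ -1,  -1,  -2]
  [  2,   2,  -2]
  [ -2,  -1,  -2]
A² = A·A:
A²[1,1] = (-1)(-1) + (-1)(2) + (-2)(-2) = 3
A²[1,2] = (-1)(-1) + (-1)(2) + (-2)(-1) = 1
A²[1,3] = (-1)(-2) + (-1)(-2) + (-2)(-2) = 8
A²[2,1] = (2)(-1) + (2)(2) + (-2)(-2) = 6
A²[2,2] = (2)(-1) + (2)(2) + (-2)(-1) = 4
A²[2,3] = (2)(-2) + (2)(-2) + (-2)(-2) = -4
A²[3,1] = (-2)(-1) + (-1)(2) + (-2)(-2) = 4
A²[3,2] = (-2)(-1) + (-1)(2) + (-2)(-1) = 2
A²[3,3] = (-2)(-2) + (-1)(-2) + (-2)(-2) = 10
A² = 
  [  3,   1,   8]
  [  6,   4,  -4]
  [  4,   2,  10]

A^3 = A^2·A:
A^3[1,1] = (3)(-1) + (1)(2) + (8)(-2) = -17
A^3[1,2] = (3)(-1) + (1)(2) + (8)(-1) = -9
A^3[1,3] = (3)(-2) + (1)(-2) + (8)(-2) = -24
A^3[2,1] = (6)(-1) + (4)(2) + (-4)(-2) = 10
A^3[2,2] = (6)(-1) + (4)(2) + (-4)(-1) = 6
A^3[2,3] = (6)(-2) + (4)(-2) + (-4)(-2) = -12
A^3[3,1] = (4)(-1) + (2)(2) + (10)(-2) = -20
A^3[3,2] = (4)(-1) + (2)(2) + (10)(-1) = -10
A^3[3,3] = (4)(-2) + (2)(-2) + (10)(-2) = -32
A^3 = 
  [-17,  -9, -24]
  [ 10,   6, -12]
  [-20, -10, -32]

Therefore
A^3 = 
  [-17,  -9, -24]
  [ 10,   6, -12]
  [-20, -10, -32]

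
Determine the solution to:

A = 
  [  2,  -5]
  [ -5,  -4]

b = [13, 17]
x = [-1, -3]

Row reduce the augmented matrix [A|b]:
R2 → R2 + (5/2)·R1
REF = 
  [    2,    -5,    13]
  [    0, -33/2,  99/2]

Back-substitution:
x₂ = (99/2) / (-33/2) = -3
x₁ = (13 - (-5)(-3)) / 2 = -1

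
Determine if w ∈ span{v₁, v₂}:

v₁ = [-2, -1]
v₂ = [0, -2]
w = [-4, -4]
Yes

Form the augmented matrix and row-reduce:
[v₁|v₂|w] = 
  [ -2,   0,  -4]
  [ -1,  -2,  -4]
R2 → R2 - (1/2)·R1
REF = 
  [ -2,   0,  -4]
  [  0,  -2,  -2]

No row of the form [0 0 | nonzero], so the system is consistent. Back-substitution gives c₁ = 2, c₂ = 1: w = (2)·v₁ + (1)·v₂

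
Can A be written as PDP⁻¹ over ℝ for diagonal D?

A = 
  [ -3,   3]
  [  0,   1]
Yes

tr(A) = -2, det(A) = -3
Characteristic polynomial: λ² - tr(A)λ + det(A) = λ² + 2λ - 3
λ² + 2λ - 3 = (λ + 3)(λ - 1)
Eigenvalues: 1, -3
λ=-3: alg. mult. = 1, geom. mult. = 2 - rank(A - (-3)I) = 2 - 1 = 1
λ=1: alg. mult. = 1, geom. mult. = 2 - rank(A - (1)I) = 2 - 1 = 1
Sum of geometric multiplicities equals n, so A has n independent eigenvectors.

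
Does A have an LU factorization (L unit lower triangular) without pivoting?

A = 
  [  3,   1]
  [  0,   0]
Yes.
A[1,1] = 3 ≠ 0, so Gaussian elimination proceeds without a row swap: multiplier ℓ₂₁ = (0)/(3) = 0, and U[2,2] = 0 - (0)(1) = 0.
L = 
  [  1,   0]
  [  0,   1]
U = 
  [  3,   1]
  [  0,   0]
Check row 2 of LU: [(0)(3), (0)(1) + 0] = [0, 0] = row 2 of A ✓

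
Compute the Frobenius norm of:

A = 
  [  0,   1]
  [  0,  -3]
||A||_F = 3.162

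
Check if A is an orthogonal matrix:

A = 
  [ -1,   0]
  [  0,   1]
Yes

AᵀA = 
  [  1,   0]
  [  0,   1]
= I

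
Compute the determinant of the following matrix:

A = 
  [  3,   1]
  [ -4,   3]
For a 2×2 matrix, det = ad - bc = (3)(3) - (1)(-4) = 13

det(A) = 13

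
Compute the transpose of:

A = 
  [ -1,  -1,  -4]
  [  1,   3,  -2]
Aᵀ = 
  [ -1,   1]
  [ -1,   3]
  [ -4,  -2]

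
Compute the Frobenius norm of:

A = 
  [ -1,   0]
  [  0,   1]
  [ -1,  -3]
||A||_F = 3.464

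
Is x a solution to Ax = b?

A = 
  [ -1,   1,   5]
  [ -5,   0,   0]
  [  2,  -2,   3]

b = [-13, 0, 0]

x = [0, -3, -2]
Yes

Ax = [-13, 0, 0] = b ✓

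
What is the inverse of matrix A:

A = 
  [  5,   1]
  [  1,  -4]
det(A) = (5)(-4) - (1)(1) = -21
For a 2×2 matrix, A⁻¹ = (1/det(A)) · [[d, -b], [-c, a]]
    = (-1/21) · [[-4, -1], [-1, 5]]

A⁻¹ = 
  [ 4/21,  1/21]
  [ 1/21, -5/21]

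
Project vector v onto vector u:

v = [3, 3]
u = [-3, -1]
v·u = (3)(-3) + (3)(-1) = -12
u·u = (-3)² + (-1)² = 10
proj_u(v) = (v·u / u·u) × u = (-12/10) × u = (-6/5) × u

proj_u(v) = [18/5, 6/5]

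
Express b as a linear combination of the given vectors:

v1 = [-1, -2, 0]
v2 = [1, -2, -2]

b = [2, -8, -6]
c1 = 1, c2 = 3

b = 1·v1 + 3·v2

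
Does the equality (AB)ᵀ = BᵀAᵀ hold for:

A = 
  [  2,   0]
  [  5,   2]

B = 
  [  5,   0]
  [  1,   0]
Yes

(AB)ᵀ = 
  [ 10,  27]
  [  0,   0]

BᵀAᵀ = 
  [ 10,  27]
  [  0,   0]

Both sides are equal — this is the standard identity (AB)ᵀ = BᵀAᵀ, which holds for all A, B.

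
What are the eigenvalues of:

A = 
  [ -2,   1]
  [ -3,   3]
tr(A) = 1, det(A) = -3
Characteristic polynomial: λ² - tr(A)λ + det(A) = λ² - λ - 3
λ² - λ - 3 = 0  ⇒  λ = (1 ± √((-1)² - 4·(-3)))/2 = (1 ± √(13))/2
  = (1 + √13)/2,  (1 - √13)/2

λ = (1 + √13)/2, (1 - √13)/2  (≈ 2.303, -1.303)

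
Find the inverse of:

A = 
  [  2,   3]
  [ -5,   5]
det(A) = (2)(5) - (3)(-5) = 25
For a 2×2 matrix, A⁻¹ = (1/det(A)) · [[d, -b], [-c, a]]
    = (1/25) · [[5, -3], [5, 2]]

A⁻¹ = 
  [  1/5, -3/25]
  [  1/5,  2/25]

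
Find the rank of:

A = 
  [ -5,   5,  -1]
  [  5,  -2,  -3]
Row reduce:
R2 → R2 + (1)·R1
REF = 
  [ -5,   5,  -1]
  [  0,   3,  -4]
Pivot columns: 1, 2 → 2 pivots.

rank(A) = 2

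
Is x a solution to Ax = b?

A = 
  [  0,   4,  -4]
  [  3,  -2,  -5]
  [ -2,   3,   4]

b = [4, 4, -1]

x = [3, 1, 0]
No

Ax = [4, 7, -3] ≠ b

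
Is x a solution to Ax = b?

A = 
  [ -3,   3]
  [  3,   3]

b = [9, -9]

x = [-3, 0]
Yes

Ax = [9, -9] = b ✓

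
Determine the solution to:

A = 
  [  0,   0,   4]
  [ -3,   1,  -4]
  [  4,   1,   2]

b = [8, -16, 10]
x = [2, -2, 2]

Row reduce the augmented matrix [A|b]:
Swap R1 ↔ R2
R3 → R3 + (4/3)·R1
Swap R2 ↔ R3
REF = 
  [   -3,     1,    -4,   -16]
  [    0,   7/3, -10/3, -34/3]
  [    0,     0,     4,     8]

Back-substitution:
x₃ = 8 / 4 = 2
x₂ = (-34/3 - (-10/3)(2)) / (7/3) = -2
x₁ = (-16 - (1)(-2) - (-4)(2)) / (-3) = 2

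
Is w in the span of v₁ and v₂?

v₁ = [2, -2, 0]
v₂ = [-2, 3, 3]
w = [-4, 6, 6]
Yes

Form the augmented matrix and row-reduce:
[v₁|v₂|w] = 
  [  2,  -2,  -4]
  [ -2,   3,   6]
  [  0,   3,   6]
R2 → R2 + (1)·R1
R3 → R3 - (3)·R2
REF = 
  [  2,  -2,  -4]
  [  0,   1,   2]
  [  0,   0,   0]

No row of the form [0 0 | nonzero], so the system is consistent. Back-substitution gives c₁ = 0, c₂ = 2: w = (0)·v₁ + (2)·v₂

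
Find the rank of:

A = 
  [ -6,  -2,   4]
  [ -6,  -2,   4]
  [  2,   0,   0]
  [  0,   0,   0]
Row reduce:
R2 → R2 - (1)·R1
R3 → R3 + (1/3)·R1
Swap R2 ↔ R3
REF = 
  [  -6,   -2,    4]
  [   0, -2/3,  4/3]
  [   0,    0,    0]
  [   0,    0,    0]
Pivot columns: 1, 2 → 2 pivots.

rank(A) = 2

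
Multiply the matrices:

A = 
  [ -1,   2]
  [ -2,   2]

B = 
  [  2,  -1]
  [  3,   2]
AB = 
  [  4,   5]
  [  2,   6]

A is 2×2 and B is 2×2, so AB is 2×2. Each entry is (row of A)·(column of B):
AB[1,1] = (-1)(2) + (2)(3) = 4
AB[1,2] = (-1)(-1) + (2)(2) = 5
AB[2,1] = (-2)(2) + (2)(3) = 2
AB[2,2] = (-2)(-1) + (2)(2) = 6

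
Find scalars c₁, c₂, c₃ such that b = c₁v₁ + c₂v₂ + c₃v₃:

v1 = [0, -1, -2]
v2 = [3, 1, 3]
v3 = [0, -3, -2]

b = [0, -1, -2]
c1 = 1, c2 = 0, c3 = 0

b = 1·v1 + 0·v2 + 0·v3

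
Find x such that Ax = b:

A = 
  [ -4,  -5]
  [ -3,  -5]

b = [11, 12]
x = [1, -3]

Row reduce the augmented matrix [A|b]:
R2 → R2 - (3/4)·R1
REF = 
  [  -4,   -5,   11]
  [   0, -5/4, 15/4]

Back-substitution:
x₂ = (15/4) / (-5/4) = -3
x₁ = (11 - (-5)(-3)) / (-4) = 1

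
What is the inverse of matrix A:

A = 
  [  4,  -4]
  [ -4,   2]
det(A) = (4)(2) - (-4)(-4) = -8
For a 2×2 matrix, A⁻¹ = (1/det(A)) · [[d, -b], [-c, a]]
    = (-1/8) · [[2, 4], [4, 4]]

A⁻¹ = 
  [-1/4, -1/2]
  [-1/2, -1/2]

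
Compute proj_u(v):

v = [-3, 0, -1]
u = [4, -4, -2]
proj_u(v) = [-10/9, 10/9, 5/9]

v·u = (-3)(4) + (0)(-4) + (-1)(-2) = -10
u·u = (4)² + (-4)² + (-2)² = 36
proj_u(v) = (v·u / u·u) × u = (-10/36) × u = (-5/18) × u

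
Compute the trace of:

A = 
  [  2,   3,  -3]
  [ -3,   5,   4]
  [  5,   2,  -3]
4

tr(A) = 2 + 5 + -3 = 4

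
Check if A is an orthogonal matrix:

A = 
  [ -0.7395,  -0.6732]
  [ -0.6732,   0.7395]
Yes

AᵀA = 
  [  1.0001,   0]
  [  0,   1.0001]
≈ I (equal to I up to the 4-dp rounding of the entries)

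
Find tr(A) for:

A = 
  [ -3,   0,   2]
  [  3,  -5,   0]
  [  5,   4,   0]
-8

tr(A) = -3 + -5 + 0 = -8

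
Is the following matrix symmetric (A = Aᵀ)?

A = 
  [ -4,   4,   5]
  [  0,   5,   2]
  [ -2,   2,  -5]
No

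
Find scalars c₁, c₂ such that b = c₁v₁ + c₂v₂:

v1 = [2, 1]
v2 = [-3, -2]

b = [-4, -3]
c1 = 1, c2 = 2

b = 1·v1 + 2·v2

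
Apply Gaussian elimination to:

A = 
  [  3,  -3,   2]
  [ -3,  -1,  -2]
Row operations:
R2 → R2 + (1)·R1

Resulting echelon form:
REF = 
  [  3,  -3,   2]
  [  0,  -4,   0]

Rank = 2 (number of non-zero pivot rows).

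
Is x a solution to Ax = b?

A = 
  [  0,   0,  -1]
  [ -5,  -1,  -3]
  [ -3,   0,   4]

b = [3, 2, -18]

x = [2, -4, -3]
No

Ax = [3, 3, -18] ≠ b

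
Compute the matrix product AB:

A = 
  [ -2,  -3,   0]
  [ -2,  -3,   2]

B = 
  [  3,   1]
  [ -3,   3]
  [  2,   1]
AB = 
  [  3, -11]
  [  7,  -9]

A is 2×3 and B is 3×2, so AB is 2×2. Each entry is (row of A)·(column of B):
AB[1,1] = (-2)(3) + (-3)(-3) + (0)(2) = 3
AB[1,2] = (-2)(1) + (-3)(3) + (0)(1) = -11
AB[2,1] = (-2)(3) + (-3)(-3) + (2)(2) = 7
AB[2,2] = (-2)(1) + (-3)(3) + (2)(1) = -9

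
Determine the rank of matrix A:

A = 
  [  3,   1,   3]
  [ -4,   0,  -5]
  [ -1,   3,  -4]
Row reduce:
R2 → R2 + (4/3)·R1
R3 → R3 + (1/3)·R1
R3 → R3 - (5/2)·R2
REF = 
  [   3,    1,    3]
  [   0,  4/3,   -1]
  [   0,    0, -1/2]
Pivot columns: 1, 2, 3 → 3 pivots.

rank(A) = 3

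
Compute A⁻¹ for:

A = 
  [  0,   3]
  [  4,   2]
det(A) = (0)(2) - (3)(4) = -12
For a 2×2 matrix, A⁻¹ = (1/det(A)) · [[d, -b], [-c, a]]
    = (-1/12) · [[2, -3], [-4, 0]]

A⁻¹ = 
  [-1/6,  1/4]
  [ 1/3,    0]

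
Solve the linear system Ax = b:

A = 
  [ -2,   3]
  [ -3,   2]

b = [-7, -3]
x = [-1, -3]

Row reduce the augmented matrix [A|b]:
R2 → R2 - (3/2)·R1
REF = 
  [  -2,    3,   -7]
  [   0, -5/2, 15/2]

Back-substitution:
x₂ = (15/2) / (-5/2) = -3
x₁ = (-7 - (3)(-3)) / (-2) = -1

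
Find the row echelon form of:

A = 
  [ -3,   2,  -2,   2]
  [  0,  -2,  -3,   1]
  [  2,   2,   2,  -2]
Row operations:
R3 → R3 + (2/3)·R1
R3 → R3 + (5/3)·R2

Resulting echelon form:
REF = 
  [   -3,     2,    -2,     2]
  [    0,    -2,    -3,     1]
  [    0,     0, -13/3,     1]

Rank = 3 (number of non-zero pivot rows).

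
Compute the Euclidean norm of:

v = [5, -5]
7.071

||v||₂ = √((5)² + (-5)²) = √50 = 7.071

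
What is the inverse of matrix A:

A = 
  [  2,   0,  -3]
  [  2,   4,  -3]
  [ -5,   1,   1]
det(A) = (2)·((4)(1) - (-3)(1)) - (0)·((2)(1) - (-3)(-5)) + (-3)·((2)(1) - (4)(-5))
  = (2)(7) - (0)(-13) + (-3)(22)
  = -52
det(A) = -52 ≠ 0, so A is invertible.

Cofactors Cᵢⱼ = (-1)ⁱ⁺ʲ·Mᵢⱼ:
C = 
  [  7,  13,  22]
  [ -3, -13,  -2]
  [ 12,   0,   8]

adj(A) = Cᵀ:
adj(A) = 
  [  7,  -3,  12]
  [ 13, -13,   0]
  [ 22,  -2,   8]

A⁻¹ = (-1/52) · adj(A):
A⁻¹ = 
  [ -7/52,   3/52,  -3/13]
  [  -1/4,    1/4,      0]
  [-11/26,   1/26,  -2/13]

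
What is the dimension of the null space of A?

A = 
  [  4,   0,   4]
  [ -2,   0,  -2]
nullity(A) = 2

Row reduce:
R2 → R2 + (1/2)·R1
REF = 
  [  4,   0,   4]
  [  0,   0,   0]
Pivot columns: 1 → 1 pivot.
rank(A) = 1, so nullity(A) = 3 - 1 = 2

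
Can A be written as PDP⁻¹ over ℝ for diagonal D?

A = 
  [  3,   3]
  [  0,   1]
Yes

tr(A) = 4, det(A) = 3
Characteristic polynomial: λ² - tr(A)λ + det(A) = λ² - 4λ + 3
λ² - 4λ + 3 = (λ - 1)(λ - 3)
Eigenvalues: 3, 1
λ=1: alg. mult. = 1, geom. mult. = 2 - rank(A - (1)I) = 2 - 1 = 1
λ=3: alg. mult. = 1, geom. mult. = 2 - rank(A - (3)I) = 2 - 1 = 1
Sum of geometric multiplicities equals n, so A has n independent eigenvectors.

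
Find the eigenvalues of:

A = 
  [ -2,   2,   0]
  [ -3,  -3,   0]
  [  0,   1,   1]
Characteristic polynomial: det(λI - A) = λ³ + 4λ² + 7λ - 12
Testing integer divisors of the constant term: p(1) = 0, so (λ - 1) is a factor:
p(λ) = (λ - 1)(λ² + 5λ + 12)
λ² + 5λ + 12 = 0  ⇒  λ = (-5 ± √((5)² - 4·(12)))/2 = (-5 ± √(-23))/2
  = (-5 + i√23)/2,  (-5 - i√23)/2

λ = 1, (-5 + i√23)/2, (-5 - i√23)/2  (≈ 1, -2.5 + 2.398i, -2.5 - 2.398i)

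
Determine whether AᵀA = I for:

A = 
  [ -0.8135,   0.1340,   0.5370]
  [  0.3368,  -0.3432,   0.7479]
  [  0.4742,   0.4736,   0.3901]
No

AᵀA = 
  [  1.0001,   0,   0]
  [  0,   0.3600,   0]
  [  0,   0,   0.9999]
≠ I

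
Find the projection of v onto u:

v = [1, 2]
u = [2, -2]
proj_u(v) = [-1/2, 1/2]

v·u = (1)(2) + (2)(-2) = -2
u·u = (2)² + (-2)² = 8
proj_u(v) = (v·u / u·u) × u = (-2/8) × u = (-1/4) × u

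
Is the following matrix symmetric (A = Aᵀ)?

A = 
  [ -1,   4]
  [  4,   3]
Yes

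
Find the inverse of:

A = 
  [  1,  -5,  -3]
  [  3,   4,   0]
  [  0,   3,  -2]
det(A) = (1)·((4)(-2) - (0)(3)) - (-5)·((3)(-2) - (0)(0)) + (-3)·((3)(3) - (4)(0))
  = (1)(-8) - (-5)(-6) + (-3)(9)
  = -65
det(A) = -65 ≠ 0, so A is invertible.

Cofactors Cᵢⱼ = (-1)ⁱ⁺ʲ·Mᵢⱼ:
C = 
  [ -8,   6,   9]
  [-19,  -2,  -3]
  [ 12,  -9,  19]

adj(A) = Cᵀ:
adj(A) = 
  [ -8, -19,  12]
  [  6,  -2,  -9]
  [  9,  -3,  19]

A⁻¹ = (-1/65) · adj(A):
A⁻¹ = 
  [  8/65,  19/65, -12/65]
  [ -6/65,   2/65,   9/65]
  [ -9/65,   3/65, -19/65]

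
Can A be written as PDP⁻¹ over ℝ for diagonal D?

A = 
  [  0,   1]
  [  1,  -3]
Yes

tr(A) = -3, det(A) = -1
Characteristic polynomial: λ² - tr(A)λ + det(A) = λ² + 3λ - 1
λ² + 3λ - 1 = 0  ⇒  λ = (-3 ± √((3)² - 4·(-1)))/2 = (-3 ± √(13))/2
  = (-3 + √13)/2,  (-3 - √13)/2
Eigenvalues: (-3 + √13)/2, (-3 - √13)/2  (≈ 0.3028, -3.303)
The two irrational eigenvalues are distinct (simple), so each has alg. mult. = geom. mult. = 1.
Sum of geometric multiplicities equals n, so A has n independent eigenvectors.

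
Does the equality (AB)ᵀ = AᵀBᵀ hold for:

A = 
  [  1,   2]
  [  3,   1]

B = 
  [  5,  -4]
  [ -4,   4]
No

(AB)ᵀ = 
  [ -3,  11]
  [  4,  -8]

AᵀBᵀ = 
  [ -7,   8]
  [  6,  -4]

The two matrices differ, so (AB)ᵀ ≠ AᵀBᵀ in general. The correct identity is (AB)ᵀ = BᵀAᵀ.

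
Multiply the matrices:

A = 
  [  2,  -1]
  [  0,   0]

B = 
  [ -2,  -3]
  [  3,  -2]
A is 2×2 and B is 2×2, so AB is 2×2. Each entry is (row of A)·(column of B):
AB[1,1] = (2)(-2) + (-1)(3) = -7
AB[1,2] = (2)(-3) + (-1)(-2) = -4
AB[2,1] = (0)(-2) + (0)(3) = 0
AB[2,2] = (0)(-3) + (0)(-2) = 0

AB = 
  [ -7,  -4]
  [  0,   0]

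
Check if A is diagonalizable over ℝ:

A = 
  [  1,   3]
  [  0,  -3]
Yes

tr(A) = -2, det(A) = -3
Characteristic polynomial: λ² - tr(A)λ + det(A) = λ² + 2λ - 3
λ² + 2λ - 3 = (λ + 3)(λ - 1)
Eigenvalues: 1, -3
λ=-3: alg. mult. = 1, geom. mult. = 2 - rank(A - (-3)I) = 2 - 1 = 1
λ=1: alg. mult. = 1, geom. mult. = 2 - rank(A - (1)I) = 2 - 1 = 1
Sum of geometric multiplicities equals n, so A has n independent eigenvectors.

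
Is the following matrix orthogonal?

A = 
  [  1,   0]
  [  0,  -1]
Yes

AᵀA = 
  [  1,   0]
  [  0,   1]
= I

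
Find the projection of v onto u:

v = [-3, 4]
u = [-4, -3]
proj_u(v) = [0, 0]

v·u = (-3)(-4) + (4)(-3) = 0
u·u = (-4)² + (-3)² = 25
proj_u(v) = (v·u / u·u) × u = (0/25) × u = (0) × u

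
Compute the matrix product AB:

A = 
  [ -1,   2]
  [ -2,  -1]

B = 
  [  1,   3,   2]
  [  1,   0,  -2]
A is 2×2 and B is 2×3, so AB is 2×3. Each entry is (row of A)·(column of B):
AB[1,1] = (-1)(1) + (2)(1) = 1
AB[1,2] = (-1)(3) + (2)(0) = -3
AB[1,3] = (-1)(2) + (2)(-2) = -6
AB[2,1] = (-2)(1) + (-1)(1) = -3
AB[2,2] = (-2)(3) + (-1)(0) = -6
AB[2,3] = (-2)(2) + (-1)(-2) = -2

AB = 
  [  1,  -3,  -6]
  [ -3,  -6,  -2]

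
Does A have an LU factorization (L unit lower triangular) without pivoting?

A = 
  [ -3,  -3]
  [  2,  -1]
Yes.
A[1,1] = -3 ≠ 0, so Gaussian elimination proceeds without a row swap: multiplier ℓ₂₁ = (2)/(-3) = -2/3, and U[2,2] = -1 - (-2/3)(-3) = -3.
L = 
  [   1,    0]
  [-2/3,    1]
U = 
  [ -3,  -3]
  [  0,  -3]
Check row 2 of LU: [(-2/3)(-3), (-2/3)(-3) + (-3)] = [2, -1] = row 2 of A ✓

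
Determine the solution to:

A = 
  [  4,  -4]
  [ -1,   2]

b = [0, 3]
Row reduce the augmented matrix [A|b]:
R2 → R2 + (1/4)·R1
REF = 
  [  4,  -4,   0]
  [  0,   1,   3]

Back-substitution:
x₂ = 3 / 1 = 3
x₁ = (0 - (-4)(3)) / 4 = 3

x = [3, 3]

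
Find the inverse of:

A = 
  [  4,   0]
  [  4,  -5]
det(A) = (4)(-5) - (0)(4) = -20
For a 2×2 matrix, A⁻¹ = (1/det(A)) · [[d, -b], [-c, a]]
    = (-1/20) · [[-5, 0], [-4, 4]]

A⁻¹ = 
  [ 1/4,    0]
  [ 1/5, -1/5]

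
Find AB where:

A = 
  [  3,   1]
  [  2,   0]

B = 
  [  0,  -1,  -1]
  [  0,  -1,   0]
AB = 
  [  0,  -4,  -3]
  [  0,  -2,  -2]

A is 2×2 and B is 2×3, so AB is 2×3. Each entry is (row of A)·(column of B):
AB[1,1] = (3)(0) + (1)(0) = 0
AB[1,2] = (3)(-1) + (1)(-1) = -4
AB[1,3] = (3)(-1) + (1)(0) = -3
AB[2,1] = (2)(0) + (0)(0) = 0
AB[2,2] = (2)(-1) + (0)(-1) = -2
AB[2,3] = (2)(-1) + (0)(0) = -2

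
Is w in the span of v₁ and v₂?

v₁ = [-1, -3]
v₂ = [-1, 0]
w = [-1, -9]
Yes

Form the augmented matrix and row-reduce:
[v₁|v₂|w] = 
  [ -1,  -1,  -1]
  [ -3,   0,  -9]
R2 → R2 - (3)·R1
REF = 
  [ -1,  -1,  -1]
  [  0,   3,  -6]

No row of the form [0 0 | nonzero], so the system is consistent. Back-substitution gives c₁ = 3, c₂ = -2: w = (3)·v₁ + (-2)·v₂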